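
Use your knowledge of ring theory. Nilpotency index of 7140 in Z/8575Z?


7140^k mod 8575:
k=1: 7140
k=2: 1225
k=3: 0
First zero at k = 3


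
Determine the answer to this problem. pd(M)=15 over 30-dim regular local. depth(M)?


pd+depth=depth(R)=30
depth=30-15=15


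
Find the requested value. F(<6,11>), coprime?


gcd(6,11)=1 => F=ab-a-b=6*11-6-11=66-17=49


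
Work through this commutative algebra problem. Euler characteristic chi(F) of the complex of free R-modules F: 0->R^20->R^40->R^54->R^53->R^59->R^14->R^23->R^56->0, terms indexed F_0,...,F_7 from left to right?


chi = sum (-1)^i * rank:
(-1)^0*20=20
(-1)^1*40=-40
(-1)^2*54=54
(-1)^3*53=-53
(-1)^4*59=59
(-1)^5*14=-14
(-1)^6*23=23
(-1)^7*56=-56
chi=-7


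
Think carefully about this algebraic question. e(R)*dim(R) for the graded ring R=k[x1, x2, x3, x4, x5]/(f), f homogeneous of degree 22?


e(R)=deg(f)=22, dim(R)=5-1=4
e*dim=22*4=88


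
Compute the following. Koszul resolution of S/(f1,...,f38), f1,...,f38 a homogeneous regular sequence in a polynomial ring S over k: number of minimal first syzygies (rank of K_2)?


Regular sequence => Koszul complex is the minimal free resolution.
Syz_1 minimally generated by Koszul relations f_i*e_j - f_j*e_i (i<j): mu(Syz_1) = beta_2 = C(m,2) = m(m-1)/2
m=38
38*37/2 = 703


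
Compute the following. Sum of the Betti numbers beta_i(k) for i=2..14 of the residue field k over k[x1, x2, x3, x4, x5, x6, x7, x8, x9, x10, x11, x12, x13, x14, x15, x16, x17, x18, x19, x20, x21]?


Koszul resolution: beta_i(k)=C(n,i), n=21
C(21,2)=210, C(21,3)=1330, C(21,4)=5985, C(21,5)=20349, C(21,6)=54264, C(21,7)=116280, C(21,8)=203490, C(21,9)=293930, C(21,10)=352716, C(21,11)=352716, C(21,12)=293930, C(21,13)=203490, C(21,14)=116280
Sum=2014970


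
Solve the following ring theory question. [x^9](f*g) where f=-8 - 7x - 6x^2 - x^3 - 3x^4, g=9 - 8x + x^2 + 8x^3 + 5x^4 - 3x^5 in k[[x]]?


[x^9] = sum a_i*b_j, i+j=9
  -3*-3=9
Sum=9


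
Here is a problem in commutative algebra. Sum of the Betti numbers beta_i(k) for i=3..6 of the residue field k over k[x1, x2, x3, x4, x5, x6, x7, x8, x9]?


Koszul resolution: beta_i(k)=C(n,i), n=9
C(9,3)=84, C(9,4)=126, C(9,5)=126, C(9,6)=84
Sum=420


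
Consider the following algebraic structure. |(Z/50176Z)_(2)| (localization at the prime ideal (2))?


2-primary part: 50176=2^10*49
Size=2^10=1024


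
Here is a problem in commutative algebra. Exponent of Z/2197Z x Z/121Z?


Exponent = lcm of the cyclic orders; pairwise coprime => product.
13^3*11^2=2197*121=265837


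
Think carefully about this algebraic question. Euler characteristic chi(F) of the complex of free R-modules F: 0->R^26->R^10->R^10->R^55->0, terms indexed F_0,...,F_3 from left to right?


chi = sum (-1)^i * rank:
(-1)^0*26=26
(-1)^1*10=-10
(-1)^2*10=10
(-1)^3*55=-55
chi=-29


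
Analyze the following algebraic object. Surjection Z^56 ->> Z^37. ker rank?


rank(ker) = 56-37 = 19


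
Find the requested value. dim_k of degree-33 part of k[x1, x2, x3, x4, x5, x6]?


C(d+n-1,n-1)=C(38,5)=501942


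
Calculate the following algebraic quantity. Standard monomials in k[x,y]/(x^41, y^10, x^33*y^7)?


k[x,y]/I, I = (x^41, y^10, x^33*y^7)
Rect: 41x10=410. Corner: (41-33)x(10-7)=24.
dim = 410-24 = 386


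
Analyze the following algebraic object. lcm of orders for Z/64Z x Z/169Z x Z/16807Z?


Exponent = lcm of the cyclic orders; pairwise coprime => product.
2^6*13^2*7^5=64*169*16807=181784512


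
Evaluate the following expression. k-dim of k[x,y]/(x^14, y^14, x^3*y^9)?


k[x,y]/I, I = (x^14, y^14, x^3*y^9)
Rect: 14x14=196. Corner: (14-3)x(14-9)=55.
dim = 196-55 = 141


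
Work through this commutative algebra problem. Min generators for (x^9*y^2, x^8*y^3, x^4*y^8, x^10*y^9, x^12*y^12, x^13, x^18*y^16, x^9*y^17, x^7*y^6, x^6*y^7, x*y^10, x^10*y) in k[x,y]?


Remove redundant (divisible by others).
x^9*y^17 redundant.
x^10*y^9 redundant.
x^12*y^12 redundant.
x^18*y^16 redundant.
Min: x^13, x^10*y, x^9*y^2, x^8*y^3, x^7*y^6, x^6*y^7, x^4*y^8, x*y^10
Count=8


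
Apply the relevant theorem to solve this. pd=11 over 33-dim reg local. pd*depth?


pd+depth=33
depth=33-11=22
pd*depth=11*22=242


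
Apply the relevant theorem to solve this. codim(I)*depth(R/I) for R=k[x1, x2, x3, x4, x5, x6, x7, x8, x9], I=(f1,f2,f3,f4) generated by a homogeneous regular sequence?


codim=4, depth=dim(R/I)=9-4=5
Product=4*5=20


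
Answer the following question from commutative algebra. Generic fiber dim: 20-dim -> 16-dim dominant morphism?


dim(fiber)=dim(X)-dim(Y)=20-16=4


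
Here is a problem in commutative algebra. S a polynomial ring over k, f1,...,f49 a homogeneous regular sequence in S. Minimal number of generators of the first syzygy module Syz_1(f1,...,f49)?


Regular sequence => Koszul complex is the minimal free resolution.
Syz_1 minimally generated by Koszul relations f_i*e_j - f_j*e_i (i<j): mu(Syz_1) = beta_2 = C(m,2) = m(m-1)/2
m=49
49*48/2 = 1176


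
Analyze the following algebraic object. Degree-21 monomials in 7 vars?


C(d+n-1,n-1)=C(27,6)=296010


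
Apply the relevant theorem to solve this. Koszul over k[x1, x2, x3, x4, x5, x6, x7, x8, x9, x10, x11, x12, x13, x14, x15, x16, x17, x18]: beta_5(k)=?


C(n,i)=C(18,5)=8568


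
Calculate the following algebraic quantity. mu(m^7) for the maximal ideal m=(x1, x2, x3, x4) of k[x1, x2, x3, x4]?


Graded Nakayama: mu(m^d) = dim_k (m^d/m^(d+1)) = #degree-7 monomials in 4 vars
C(n+d-1,d)=C(10,7)=120


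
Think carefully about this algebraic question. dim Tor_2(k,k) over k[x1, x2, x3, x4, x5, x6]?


Koszul: C(n,i)=C(6,2)=15


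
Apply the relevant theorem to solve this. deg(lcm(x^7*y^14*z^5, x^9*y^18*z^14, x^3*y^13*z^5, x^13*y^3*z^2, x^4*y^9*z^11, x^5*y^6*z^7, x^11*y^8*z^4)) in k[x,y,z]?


lcm = componentwise max:
x: max(7,9,3,13,4,5,11)=13
y: max(14,18,13,3,9,6,8)=18
z: max(5,14,5,2,11,7,4)=14
Total=13+18+14=45


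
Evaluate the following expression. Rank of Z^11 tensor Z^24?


rank(M(x)N) = rank(M)*rank(N)
11*24 = 264


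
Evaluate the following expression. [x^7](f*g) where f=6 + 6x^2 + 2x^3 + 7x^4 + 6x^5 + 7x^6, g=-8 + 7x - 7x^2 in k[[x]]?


[x^7] = sum a_i*b_j, i+j=7
  6*-7=-42
  7*7=49
Sum=7


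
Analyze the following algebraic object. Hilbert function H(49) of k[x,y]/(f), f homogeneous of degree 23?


H(t)=d for t>=d-1.
d=23, t=49
H(49)=23


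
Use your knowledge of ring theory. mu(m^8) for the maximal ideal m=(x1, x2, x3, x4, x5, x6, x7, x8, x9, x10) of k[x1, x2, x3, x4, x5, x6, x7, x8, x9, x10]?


Graded Nakayama: mu(m^d) = dim_k (m^d/m^(d+1)) = #degree-8 monomials in 10 vars
C(n+d-1,d)=C(17,8)=24310


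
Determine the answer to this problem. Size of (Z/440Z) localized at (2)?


2-primary part: 440=2^3*55
Size=2^3=8


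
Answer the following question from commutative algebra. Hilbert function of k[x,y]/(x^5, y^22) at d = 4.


k[x,y], I = (x^5, y^22), d = 4
Need i < 5 and d-i < 22.
Range: 0 <= i <= 4.
H(4) = 5


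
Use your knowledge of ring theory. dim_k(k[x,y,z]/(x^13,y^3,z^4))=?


Basis: x^iy^jz^k, i<13,j<3,k<4
13*3*4=156


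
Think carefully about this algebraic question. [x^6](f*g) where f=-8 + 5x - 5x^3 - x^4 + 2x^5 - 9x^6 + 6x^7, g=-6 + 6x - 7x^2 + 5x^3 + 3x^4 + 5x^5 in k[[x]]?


[x^6] = sum a_i*b_j, i+j=6
  5*5=25
  -5*5=-25
  -1*-7=7
  2*6=12
  -9*-6=54
Sum=73


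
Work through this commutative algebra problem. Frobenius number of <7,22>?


gcd(7,22)=1 => F=ab-a-b=7*22-7-22=154-29=125


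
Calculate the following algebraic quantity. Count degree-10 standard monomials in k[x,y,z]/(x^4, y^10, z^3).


Need i<4, j<10, k<3 with i+j+k=10.
For each i, j ranges over max(0,10-i-2)..min(9,10-i):
  i=0: j in [8,9] -> 2
  i=1: j in [7,9] -> 3
  i=2: j in [6,8] -> 3
  i=3: j in [5,7] -> 3
H(10) = 2+3+3+3 = 11


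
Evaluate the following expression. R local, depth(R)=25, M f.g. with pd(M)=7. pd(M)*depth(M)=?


pd+depth=25
depth=25-7=18
pd*depth=7*18=126


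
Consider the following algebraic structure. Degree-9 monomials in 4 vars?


C(d+n-1,n-1)=C(12,3)=220


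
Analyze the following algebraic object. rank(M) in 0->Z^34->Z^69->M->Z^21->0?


Alt sum=0:
(-1)^0*34 + (-1)^1*69 + (-1)^2*? + (-1)^3*21=0
rank(M)=56


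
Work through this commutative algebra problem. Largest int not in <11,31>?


gcd(11,31)=1 => F=ab-a-b=11*31-11-31=341-42=299


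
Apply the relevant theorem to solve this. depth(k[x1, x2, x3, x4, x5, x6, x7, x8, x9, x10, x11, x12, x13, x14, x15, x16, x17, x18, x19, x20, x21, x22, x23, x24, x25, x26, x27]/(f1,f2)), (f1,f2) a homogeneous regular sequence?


depth(R)=27
depth(R/I)=27-2=25


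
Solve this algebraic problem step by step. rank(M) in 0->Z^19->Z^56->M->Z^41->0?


Alt sum=0:
(-1)^0*19 + (-1)^1*56 + (-1)^2*? + (-1)^3*41=0
rank(M)=78


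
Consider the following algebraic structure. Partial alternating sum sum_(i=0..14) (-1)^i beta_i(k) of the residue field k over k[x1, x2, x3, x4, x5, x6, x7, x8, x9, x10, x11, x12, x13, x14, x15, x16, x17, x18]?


Koszul resolution: beta_i(k)=C(n,i), n=18
sum_(i=0..p) (-1)^i C(n,i) = (-1)^p C(n-1,p)
(-1)^14*C(17,14) = (-1)^14*680 = 680


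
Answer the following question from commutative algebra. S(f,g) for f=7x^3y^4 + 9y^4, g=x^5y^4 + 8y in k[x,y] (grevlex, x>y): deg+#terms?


LT(f)=7x^3y^4, LT(g)=x^5y^4
lcm(LM)=x^5y^4
S(f,g) (scaled by 7 to clear denominators) = x^2*f - 7*g = 9x^2y^4 - 56y
2 terms, deg 6.
6+2=8


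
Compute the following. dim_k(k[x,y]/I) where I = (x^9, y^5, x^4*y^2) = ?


k[x,y]/I, I = (x^9, y^5, x^4*y^2)
Rect: 9x5=45. Corner: (9-4)x(5-2)=15.
dim = 45-15 = 30


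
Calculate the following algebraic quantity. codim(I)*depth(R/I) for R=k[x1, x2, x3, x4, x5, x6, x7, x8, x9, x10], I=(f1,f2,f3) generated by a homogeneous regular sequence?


codim=3, depth=dim(R/I)=10-3=7
Product=3*7=21


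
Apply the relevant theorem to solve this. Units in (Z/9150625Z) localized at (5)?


Local ring = Z/625Z.
phi(625) = 5^3*(5-1) = 500


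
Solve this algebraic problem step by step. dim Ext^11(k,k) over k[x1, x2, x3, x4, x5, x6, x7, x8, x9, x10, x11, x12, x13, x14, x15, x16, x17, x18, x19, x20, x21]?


C(n,i)=C(21,11)=352716


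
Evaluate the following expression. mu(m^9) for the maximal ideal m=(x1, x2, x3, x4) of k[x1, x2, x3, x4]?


Graded Nakayama: mu(m^d) = dim_k (m^d/m^(d+1)) = #degree-9 monomials in 4 vars
C(n+d-1,d)=C(12,9)=220


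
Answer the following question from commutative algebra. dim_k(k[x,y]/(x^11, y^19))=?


Basis: x^i*y^j, i<11, j<19
11*19=209


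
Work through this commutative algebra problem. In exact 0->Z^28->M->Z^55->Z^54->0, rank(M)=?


Alt sum=0:
(-1)^0*28 + (-1)^1*? + (-1)^2*55 + (-1)^3*54=0
rank(M)=29


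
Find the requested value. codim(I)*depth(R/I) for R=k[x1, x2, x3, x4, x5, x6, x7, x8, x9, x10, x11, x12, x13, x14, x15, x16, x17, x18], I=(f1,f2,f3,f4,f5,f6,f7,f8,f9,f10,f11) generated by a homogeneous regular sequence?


codim=11, depth=dim(R/I)=18-11=7
Product=11*7=77


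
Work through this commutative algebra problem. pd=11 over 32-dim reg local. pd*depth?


pd+depth=32
depth=32-11=21
pd*depth=11*21=231


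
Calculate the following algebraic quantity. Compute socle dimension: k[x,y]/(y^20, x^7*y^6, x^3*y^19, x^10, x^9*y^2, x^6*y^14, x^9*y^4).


Socle = ann(m) = span of standard monomials u with x*u, y*u in I (staircase corners).
Redundant generators: x^9*y^4
Minimal generators: x^10, x^9*y^2, x^7*y^6, x^6*y^14, x^3*y^19, y^20
Corners: x^2y^19, x^5y^18, x^6y^13, x^8y^5, x^9y
Socle dim=5


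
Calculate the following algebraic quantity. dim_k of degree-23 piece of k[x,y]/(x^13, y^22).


k[x,y], I = (x^13, y^22), d = 23
Need i < 13 and d-i < 22.
Range: 2 <= i <= 12.
H(23) = 11


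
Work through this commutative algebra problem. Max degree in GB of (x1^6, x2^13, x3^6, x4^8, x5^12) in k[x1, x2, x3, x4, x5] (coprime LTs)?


Pure powers, coprime LTs => already GB.
Degrees: 6, 13, 6, 8, 12
Max=13


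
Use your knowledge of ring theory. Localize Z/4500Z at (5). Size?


5-primary part: 4500=5^3*36
Size=5^3=125


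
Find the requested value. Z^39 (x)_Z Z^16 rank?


rank(M(x)N) = rank(M)*rank(N)
39*16 = 624


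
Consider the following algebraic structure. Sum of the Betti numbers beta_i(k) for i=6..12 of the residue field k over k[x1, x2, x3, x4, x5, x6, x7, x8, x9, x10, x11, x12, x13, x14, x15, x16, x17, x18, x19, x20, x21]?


Koszul resolution: beta_i(k)=C(n,i), n=21
C(21,6)=54264, C(21,7)=116280, C(21,8)=203490, C(21,9)=293930, C(21,10)=352716, C(21,11)=352716, C(21,12)=293930
Sum=1667326


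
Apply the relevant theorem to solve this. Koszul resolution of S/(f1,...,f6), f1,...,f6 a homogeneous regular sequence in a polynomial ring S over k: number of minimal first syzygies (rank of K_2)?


Regular sequence => Koszul complex is the minimal free resolution.
Syz_1 minimally generated by Koszul relations f_i*e_j - f_j*e_i (i<j): mu(Syz_1) = beta_2 = C(m,2) = m(m-1)/2
m=6
6*5/2 = 15


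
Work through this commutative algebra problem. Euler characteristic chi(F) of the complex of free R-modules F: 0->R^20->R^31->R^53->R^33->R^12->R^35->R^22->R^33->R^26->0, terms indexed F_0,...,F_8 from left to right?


chi = sum (-1)^i * rank:
(-1)^0*20=20
(-1)^1*31=-31
(-1)^2*53=53
(-1)^3*33=-33
(-1)^4*12=12
(-1)^5*35=-35
(-1)^6*22=22
(-1)^7*33=-33
(-1)^8*26=26
chi=1


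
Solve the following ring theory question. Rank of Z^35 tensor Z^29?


rank(M(x)N) = rank(M)*rank(N)
35*29 = 1015


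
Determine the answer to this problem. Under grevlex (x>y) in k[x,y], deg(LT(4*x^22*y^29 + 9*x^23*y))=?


LT: 4*x^22*y^29
deg_x=22, deg_y=29
Total=22+29=51


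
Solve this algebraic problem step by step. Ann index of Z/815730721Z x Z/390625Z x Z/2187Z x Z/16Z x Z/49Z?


Exponent = lcm of the cyclic orders; pairwise coprime => product.
13^8*5^8*3^7*2^4*7^2=815730721*390625*2187*16*49=546350945340768750000


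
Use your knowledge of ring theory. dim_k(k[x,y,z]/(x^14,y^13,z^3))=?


Basis: x^iy^jz^k, i<14,j<13,k<3
14*13*3=546


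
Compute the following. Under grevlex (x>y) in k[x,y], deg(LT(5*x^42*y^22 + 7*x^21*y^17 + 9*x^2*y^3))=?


LT: 5*x^42*y^22
deg_x=42, deg_y=22
Total=42+22=64


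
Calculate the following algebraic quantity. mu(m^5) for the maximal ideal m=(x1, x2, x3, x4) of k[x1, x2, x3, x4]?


Graded Nakayama: mu(m^d) = dim_k (m^d/m^(d+1)) = #degree-5 monomials in 4 vars
C(n+d-1,d)=C(8,5)=56


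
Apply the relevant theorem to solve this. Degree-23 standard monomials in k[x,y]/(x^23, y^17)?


k[x,y], I = (x^23, y^17), d = 23
Need i < 23 and d-i < 17.
Range: 7 <= i <= 22.
H(23) = 16


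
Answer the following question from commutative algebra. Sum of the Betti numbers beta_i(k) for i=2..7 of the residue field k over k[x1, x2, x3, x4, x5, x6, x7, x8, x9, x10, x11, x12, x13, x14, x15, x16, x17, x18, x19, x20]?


Koszul resolution: beta_i(k)=C(n,i), n=20
C(20,2)=190, C(20,3)=1140, C(20,4)=4845, C(20,5)=15504, C(20,6)=38760, C(20,7)=77520
Sum=137959


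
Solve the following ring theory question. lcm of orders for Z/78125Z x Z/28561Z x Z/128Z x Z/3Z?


Exponent = lcm of the cyclic orders; pairwise coprime => product.
5^7*13^4*2^7*3^1=78125*28561*128*3=856830000000


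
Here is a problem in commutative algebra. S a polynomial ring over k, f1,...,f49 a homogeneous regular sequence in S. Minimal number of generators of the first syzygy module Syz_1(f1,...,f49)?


Regular sequence => Koszul complex is the minimal free resolution.
Syz_1 minimally generated by Koszul relations f_i*e_j - f_j*e_i (i<j): mu(Syz_1) = beta_2 = C(m,2) = m(m-1)/2
m=49
49*48/2 = 1176


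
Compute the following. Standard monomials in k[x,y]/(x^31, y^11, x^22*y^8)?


k[x,y]/I, I = (x^31, y^11, x^22*y^8)
Rect: 31x11=341. Corner: (31-22)x(11-8)=27.
dim = 341-27 = 314


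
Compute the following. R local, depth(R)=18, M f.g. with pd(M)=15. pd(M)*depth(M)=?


pd+depth=18
depth=18-15=3
pd*depth=15*3=45


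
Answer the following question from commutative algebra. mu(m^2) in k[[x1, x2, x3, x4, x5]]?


C(n+d-1,d)=C(6,2)=15


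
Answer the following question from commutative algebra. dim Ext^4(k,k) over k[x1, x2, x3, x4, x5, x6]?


C(n,i)=C(6,4)=15


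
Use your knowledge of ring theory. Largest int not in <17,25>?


gcd(17,25)=1 => F=ab-a-b=17*25-17-25=425-42=383


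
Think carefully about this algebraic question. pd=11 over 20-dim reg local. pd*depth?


pd+depth=20
depth=20-11=9
pd*depth=11*9=99


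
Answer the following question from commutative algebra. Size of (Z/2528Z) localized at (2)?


2-primary part: 2528=2^5*79
Size=2^5=32


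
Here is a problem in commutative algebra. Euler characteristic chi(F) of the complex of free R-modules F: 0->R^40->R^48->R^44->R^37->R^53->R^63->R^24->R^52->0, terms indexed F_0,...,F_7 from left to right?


chi = sum (-1)^i * rank:
(-1)^0*40=40
(-1)^1*48=-48
(-1)^2*44=44
(-1)^3*37=-37
(-1)^4*53=53
(-1)^5*63=-63
(-1)^6*24=24
(-1)^7*52=-52
chi=-39


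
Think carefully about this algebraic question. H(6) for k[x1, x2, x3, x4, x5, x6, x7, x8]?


C(d+n-1,n-1)=C(13,7)=1716


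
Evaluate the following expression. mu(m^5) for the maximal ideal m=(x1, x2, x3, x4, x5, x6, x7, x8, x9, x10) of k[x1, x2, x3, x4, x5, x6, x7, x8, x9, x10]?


Graded Nakayama: mu(m^d) = dim_k (m^d/m^(d+1)) = #degree-5 monomials in 10 vars
C(n+d-1,d)=C(14,5)=2002


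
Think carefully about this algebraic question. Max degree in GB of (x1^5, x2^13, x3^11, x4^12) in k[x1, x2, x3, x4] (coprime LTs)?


Pure powers, coprime LTs => already GB.
Degrees: 5, 13, 11, 12
Max=13


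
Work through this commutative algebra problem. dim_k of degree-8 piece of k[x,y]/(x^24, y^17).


k[x,y], I = (x^24, y^17), d = 8
Need i < 24 and d-i < 17.
Range: 0 <= i <= 8.
H(8) = 9


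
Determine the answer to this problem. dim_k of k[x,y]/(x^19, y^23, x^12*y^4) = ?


k[x,y]/I, I = (x^19, y^23, x^12*y^4)
Rect: 19x23=437. Corner: (19-12)x(23-4)=133.
dim = 437-133 = 304


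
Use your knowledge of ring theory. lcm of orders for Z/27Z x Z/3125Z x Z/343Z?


Exponent = lcm of the cyclic orders; pairwise coprime => product.
3^3*5^5*7^3=27*3125*343=28940625


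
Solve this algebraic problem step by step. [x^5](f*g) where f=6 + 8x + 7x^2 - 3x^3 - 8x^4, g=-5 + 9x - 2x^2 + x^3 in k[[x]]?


[x^5] = sum a_i*b_j, i+j=5
  7*1=7
  -3*-2=6
  -8*9=-72
Sum=-59


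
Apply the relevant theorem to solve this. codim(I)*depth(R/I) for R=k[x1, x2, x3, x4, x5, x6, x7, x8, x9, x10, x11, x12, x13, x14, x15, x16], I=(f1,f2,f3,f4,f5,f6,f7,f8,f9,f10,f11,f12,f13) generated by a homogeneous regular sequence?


codim=13, depth=dim(R/I)=16-13=3
Product=13*3=39


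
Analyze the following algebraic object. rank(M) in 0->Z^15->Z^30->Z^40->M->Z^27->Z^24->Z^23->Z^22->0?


Alt sum=0:
(-1)^0*15 + (-1)^1*30 + (-1)^2*40 + (-1)^3*? + (-1)^4*27 + (-1)^5*24 + (-1)^6*23 + (-1)^7*22=0
rank(M)=29


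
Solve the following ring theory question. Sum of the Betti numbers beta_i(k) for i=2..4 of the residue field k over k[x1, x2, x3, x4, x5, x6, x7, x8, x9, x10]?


Koszul resolution: beta_i(k)=C(n,i), n=10
C(10,2)=45, C(10,3)=120, C(10,4)=210
Sum=375


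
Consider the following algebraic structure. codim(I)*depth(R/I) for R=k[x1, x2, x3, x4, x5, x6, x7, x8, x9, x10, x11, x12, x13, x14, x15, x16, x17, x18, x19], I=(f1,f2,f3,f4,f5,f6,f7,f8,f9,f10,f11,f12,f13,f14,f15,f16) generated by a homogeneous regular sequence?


codim=16, depth=dim(R/I)=19-16=3
Product=16*3=48


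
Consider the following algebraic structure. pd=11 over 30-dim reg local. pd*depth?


pd+depth=30
depth=30-11=19
pd*depth=11*19=209


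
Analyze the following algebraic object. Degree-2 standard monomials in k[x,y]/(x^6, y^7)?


k[x,y], I = (x^6, y^7), d = 2
Need i < 6 and d-i < 7.
Range: 0 <= i <= 2.
H(2) = 3


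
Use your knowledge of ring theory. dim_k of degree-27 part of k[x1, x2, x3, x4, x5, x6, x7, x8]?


C(d+n-1,n-1)=C(34,7)=5379616


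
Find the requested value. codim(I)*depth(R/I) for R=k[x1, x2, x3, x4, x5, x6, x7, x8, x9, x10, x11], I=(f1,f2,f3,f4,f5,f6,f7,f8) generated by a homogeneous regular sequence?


codim=8, depth=dim(R/I)=11-8=3
Product=8*3=24


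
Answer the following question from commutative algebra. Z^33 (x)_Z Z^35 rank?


rank(M(x)N) = rank(M)*rank(N)
33*35 = 1155


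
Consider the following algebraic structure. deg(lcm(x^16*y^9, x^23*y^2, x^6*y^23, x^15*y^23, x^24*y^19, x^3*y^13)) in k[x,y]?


lcm = componentwise max:
x: max(16,23,6,15,24,3)=24
y: max(9,2,23,23,19,13)=23
Total=24+23=47


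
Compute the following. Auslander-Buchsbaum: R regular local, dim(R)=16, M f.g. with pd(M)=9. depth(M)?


pd+depth=depth(R)=16
depth=16-9=7


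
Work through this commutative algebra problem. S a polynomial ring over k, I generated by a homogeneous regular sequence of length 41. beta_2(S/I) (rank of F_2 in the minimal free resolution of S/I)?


Regular sequence => Koszul complex is the minimal free resolution.
Syz_1 minimally generated by Koszul relations f_i*e_j - f_j*e_i (i<j): mu(Syz_1) = beta_2 = C(m,2) = m(m-1)/2
m=41
41*40/2 = 820


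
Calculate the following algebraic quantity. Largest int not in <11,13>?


gcd(11,13)=1 => F=ab-a-b=11*13-11-13=143-24=119


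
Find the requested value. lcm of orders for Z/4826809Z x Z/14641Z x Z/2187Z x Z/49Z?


Exponent = lcm of the cyclic orders; pairwise coprime => product.
13^6*11^4*3^7*7^2=4826809*14641*2187*49=7573135328505747


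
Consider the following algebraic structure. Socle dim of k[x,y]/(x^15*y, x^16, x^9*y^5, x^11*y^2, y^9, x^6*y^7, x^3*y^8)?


Socle = ann(m) = span of standard monomials u with x*u, y*u in I (staircase corners).
Minimal generators: x^16, x^15*y, x^11*y^2, x^9*y^5, x^6*y^7, x^3*y^8, y^9
Corners: x^2y^8, x^5y^7, x^8y^6, x^10y^4, x^14y, x^15
Socle dim=6


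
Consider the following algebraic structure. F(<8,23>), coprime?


gcd(8,23)=1 => F=ab-a-b=8*23-8-23=184-31=153


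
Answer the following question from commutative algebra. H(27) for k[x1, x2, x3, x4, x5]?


C(d+n-1,n-1)=C(31,4)=31465


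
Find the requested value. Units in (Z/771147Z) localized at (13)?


Local ring = Z/28561Z.
phi(28561) = 13^3*(13-1) = 26364


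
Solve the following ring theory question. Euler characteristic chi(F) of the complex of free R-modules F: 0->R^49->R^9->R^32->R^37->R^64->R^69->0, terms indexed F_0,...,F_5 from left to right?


chi = sum (-1)^i * rank:
(-1)^0*49=49
(-1)^1*9=-9
(-1)^2*32=32
(-1)^3*37=-37
(-1)^4*64=64
(-1)^5*69=-69
chi=30


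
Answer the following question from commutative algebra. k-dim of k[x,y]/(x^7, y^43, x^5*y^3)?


k[x,y]/I, I = (x^7, y^43, x^5*y^3)
Rect: 7x43=301. Corner: (7-5)x(43-3)=80.
dim = 301-80 = 221


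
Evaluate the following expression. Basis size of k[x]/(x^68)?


Basis: 1,x,...,x^67
dim=68


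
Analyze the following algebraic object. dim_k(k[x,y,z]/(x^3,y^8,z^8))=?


Basis: x^iy^jz^k, i<3,j<8,k<8
3*8*8=192


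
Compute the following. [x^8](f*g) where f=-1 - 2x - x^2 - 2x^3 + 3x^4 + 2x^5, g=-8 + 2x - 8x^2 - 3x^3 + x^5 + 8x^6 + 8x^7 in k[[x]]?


[x^8] = sum a_i*b_j, i+j=8
  -2*8=-16
  -1*8=-8
  -2*1=-2
  2*-3=-6
Sum=-32


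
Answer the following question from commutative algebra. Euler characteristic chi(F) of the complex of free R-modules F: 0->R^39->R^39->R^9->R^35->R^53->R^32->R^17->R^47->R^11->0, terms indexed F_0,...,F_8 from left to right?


chi = sum (-1)^i * rank:
(-1)^0*39=39
(-1)^1*39=-39
(-1)^2*9=9
(-1)^3*35=-35
(-1)^4*53=53
(-1)^5*32=-32
(-1)^6*17=17
(-1)^7*47=-47
(-1)^8*11=11
chi=-24


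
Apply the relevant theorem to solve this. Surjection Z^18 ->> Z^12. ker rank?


rank(ker) = 18-12 = 6


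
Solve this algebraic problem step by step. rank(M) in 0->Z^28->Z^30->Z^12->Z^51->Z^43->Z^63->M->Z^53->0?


Alt sum=0:
(-1)^0*28 + (-1)^1*30 + (-1)^2*12 + (-1)^3*51 + (-1)^4*43 + (-1)^5*63 + (-1)^6*? + (-1)^7*53=0
rank(M)=114


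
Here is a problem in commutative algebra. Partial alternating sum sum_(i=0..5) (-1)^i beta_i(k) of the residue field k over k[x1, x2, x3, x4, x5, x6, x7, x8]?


Koszul resolution: beta_i(k)=C(n,i), n=8
sum_(i=0..p) (-1)^i C(n,i) = (-1)^p C(n-1,p)
(-1)^5*C(7,5) = (-1)^5*21 = -21


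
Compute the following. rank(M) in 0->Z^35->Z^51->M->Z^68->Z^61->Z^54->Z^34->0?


Alt sum=0:
(-1)^0*35 + (-1)^1*51 + (-1)^2*? + (-1)^3*68 + (-1)^4*61 + (-1)^5*54 + (-1)^6*34=0
rank(M)=43


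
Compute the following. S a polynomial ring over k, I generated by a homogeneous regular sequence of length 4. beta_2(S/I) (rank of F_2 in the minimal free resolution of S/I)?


Regular sequence => Koszul complex is the minimal free resolution.
Syz_1 minimally generated by Koszul relations f_i*e_j - f_j*e_i (i<j): mu(Syz_1) = beta_2 = C(m,2) = m(m-1)/2
m=4
4*3/2 = 6


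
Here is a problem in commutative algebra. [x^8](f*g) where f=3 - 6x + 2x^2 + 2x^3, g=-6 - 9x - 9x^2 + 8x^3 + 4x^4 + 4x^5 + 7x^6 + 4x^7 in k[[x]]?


[x^8] = sum a_i*b_j, i+j=8
  -6*4=-24
  2*7=14
  2*4=8
Sum=-2


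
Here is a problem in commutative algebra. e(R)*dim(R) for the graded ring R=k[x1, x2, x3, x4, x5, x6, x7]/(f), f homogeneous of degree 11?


e(R)=deg(f)=11, dim(R)=7-1=6
e*dim=11*6=66


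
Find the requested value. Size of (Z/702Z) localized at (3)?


3-primary part: 702=3^3*26
Size=3^3=27


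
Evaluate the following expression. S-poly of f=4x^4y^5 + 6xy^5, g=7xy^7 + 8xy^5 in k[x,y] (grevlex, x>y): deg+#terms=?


LT(f)=4x^4y^5, LT(g)=7xy^7
lcm(LM)=x^4y^7
S(f,g) (scaled by 28 to clear denominators) = 7y^2*f - 4x^3*g = -32x^4y^5 + 42xy^7
2 terms, deg 9.
9+2=11


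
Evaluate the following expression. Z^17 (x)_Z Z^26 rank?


rank(M(x)N) = rank(M)*rank(N)
17*26 = 442


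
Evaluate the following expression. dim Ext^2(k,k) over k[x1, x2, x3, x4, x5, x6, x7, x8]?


C(n,i)=C(8,2)=28


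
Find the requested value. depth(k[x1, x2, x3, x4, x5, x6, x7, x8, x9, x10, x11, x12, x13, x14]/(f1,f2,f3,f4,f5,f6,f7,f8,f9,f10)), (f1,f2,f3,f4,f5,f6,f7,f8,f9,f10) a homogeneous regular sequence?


depth(R)=14
depth(R/I)=14-10=4


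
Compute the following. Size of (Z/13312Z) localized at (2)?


2-primary part: 13312=2^10*13
Size=2^10=1024


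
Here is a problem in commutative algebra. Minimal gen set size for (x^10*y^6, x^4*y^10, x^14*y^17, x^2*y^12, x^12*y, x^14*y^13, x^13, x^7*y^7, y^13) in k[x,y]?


Remove redundant (divisible by others).
x^14*y^13 redundant.
x^14*y^17 redundant.
Min: x^13, x^12*y, x^10*y^6, x^7*y^7, x^4*y^10, x^2*y^12, y^13
Count=7


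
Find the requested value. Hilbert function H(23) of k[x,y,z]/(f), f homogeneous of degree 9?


C(25,2)-C(16,2)=300-120=180


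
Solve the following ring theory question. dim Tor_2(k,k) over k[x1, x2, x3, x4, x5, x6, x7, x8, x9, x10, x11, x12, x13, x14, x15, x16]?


Koszul: C(n,i)=C(16,2)=120


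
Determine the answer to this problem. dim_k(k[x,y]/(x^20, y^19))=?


Basis: x^i*y^j, i<20, j<19
20*19=380


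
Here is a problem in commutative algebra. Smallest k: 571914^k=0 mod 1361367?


571914^k mod 1361367:
k=1: 571914
k=2: 865242
k=3: 722358
k=4: 777924
k=5: 0
First zero at k = 5


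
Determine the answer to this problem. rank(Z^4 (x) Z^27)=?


rank(M(x)N) = rank(M)*rank(N)
4*27 = 108


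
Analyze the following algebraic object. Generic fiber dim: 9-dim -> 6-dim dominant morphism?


dim(fiber)=dim(X)-dim(Y)=9-6=3


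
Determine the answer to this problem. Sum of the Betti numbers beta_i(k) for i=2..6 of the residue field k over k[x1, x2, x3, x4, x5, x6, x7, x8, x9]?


Koszul resolution: beta_i(k)=C(n,i), n=9
C(9,2)=36, C(9,3)=84, C(9,4)=126, C(9,5)=126, C(9,6)=84
Sum=456


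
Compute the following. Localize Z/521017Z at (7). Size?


7-primary part: 521017=7^5*31
Size=7^5=16807


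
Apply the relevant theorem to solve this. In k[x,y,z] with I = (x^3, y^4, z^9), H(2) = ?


Need i<3, j<4, k<9 with i+j+k=2.
For each i, j ranges over max(0,2-i-8)..min(3,2-i):
  i=0: j in [0,2] -> 3
  i=1: j in [0,1] -> 2
  i=2: j in [0,0] -> 1
H(2) = 3+2+1 = 6


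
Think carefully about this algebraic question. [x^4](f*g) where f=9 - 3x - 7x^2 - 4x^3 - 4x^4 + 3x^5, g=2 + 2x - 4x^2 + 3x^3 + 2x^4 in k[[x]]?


[x^4] = sum a_i*b_j, i+j=4
  9*2=18
  -3*3=-9
  -7*-4=28
  -4*2=-8
  -4*2=-8
Sum=21


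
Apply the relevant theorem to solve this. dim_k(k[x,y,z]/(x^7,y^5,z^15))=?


Basis: x^iy^jz^k, i<7,j<5,k<15
7*5*15=525


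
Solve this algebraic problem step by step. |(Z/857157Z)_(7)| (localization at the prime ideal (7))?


7-primary part: 857157=7^5*51
Size=7^5=16807


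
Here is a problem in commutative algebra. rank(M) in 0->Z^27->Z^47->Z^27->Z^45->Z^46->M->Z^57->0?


Alt sum=0:
(-1)^0*27 + (-1)^1*47 + (-1)^2*27 + (-1)^3*45 + (-1)^4*46 + (-1)^5*? + (-1)^6*57=0
rank(M)=65


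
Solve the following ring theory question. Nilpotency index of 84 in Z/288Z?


84^k mod 288:
k=1: 84
k=2: 144
k=3: 0
First zero at k = 3


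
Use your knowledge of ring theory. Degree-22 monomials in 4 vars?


C(d+n-1,n-1)=C(25,3)=2300


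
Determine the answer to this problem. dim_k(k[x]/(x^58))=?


Basis: 1,x,...,x^57
dim=58


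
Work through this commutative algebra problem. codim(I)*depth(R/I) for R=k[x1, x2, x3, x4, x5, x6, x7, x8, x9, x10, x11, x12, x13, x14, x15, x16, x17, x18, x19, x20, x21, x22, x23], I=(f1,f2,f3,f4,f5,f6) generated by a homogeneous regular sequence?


codim=6, depth=dim(R/I)=23-6=17
Product=6*17=102


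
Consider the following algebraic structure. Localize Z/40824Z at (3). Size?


3-primary part: 40824=3^6*56
Size=3^6=729


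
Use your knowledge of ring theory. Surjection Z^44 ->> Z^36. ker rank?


rank(ker) = 44-36 = 8


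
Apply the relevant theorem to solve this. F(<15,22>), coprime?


gcd(15,22)=1 => F=ab-a-b=15*22-15-22=330-37=293


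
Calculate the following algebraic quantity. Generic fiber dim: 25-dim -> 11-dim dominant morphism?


dim(fiber)=dim(X)-dim(Y)=25-11=14


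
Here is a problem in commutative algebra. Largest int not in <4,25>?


gcd(4,25)=1 => F=ab-a-b=4*25-4-25=100-29=71


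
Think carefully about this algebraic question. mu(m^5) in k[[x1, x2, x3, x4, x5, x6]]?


C(n+d-1,d)=C(10,5)=252


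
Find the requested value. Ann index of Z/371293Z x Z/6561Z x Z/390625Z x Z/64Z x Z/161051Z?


Exponent = lcm of the cyclic orders; pairwise coprime => product.
13^5*3^8*5^8*2^6*11^5=371293*6561*390625*64*161051=9808220794375575000000


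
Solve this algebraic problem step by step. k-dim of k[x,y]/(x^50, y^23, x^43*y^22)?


k[x,y]/I, I = (x^50, y^23, x^43*y^22)
Rect: 50x23=1150. Corner: (50-43)x(23-22)=7.
dim = 1150-7 = 1143


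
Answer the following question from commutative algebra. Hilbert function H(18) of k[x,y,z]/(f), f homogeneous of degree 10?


C(20,2)-C(10,2)=190-45=145


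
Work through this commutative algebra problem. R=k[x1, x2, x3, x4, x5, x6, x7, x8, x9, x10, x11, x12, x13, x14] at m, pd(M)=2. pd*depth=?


pd+depth=14
depth=14-2=12
pd*depth=2*12=24


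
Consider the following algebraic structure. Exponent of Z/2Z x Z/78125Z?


Exponent = lcm of the cyclic orders; pairwise coprime => product.
2^1*5^7=2*78125=156250


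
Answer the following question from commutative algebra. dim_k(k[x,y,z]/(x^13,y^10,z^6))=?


Basis: x^iy^jz^k, i<13,j<10,k<6
13*10*6=780


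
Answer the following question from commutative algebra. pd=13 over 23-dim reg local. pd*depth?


pd+depth=23
depth=23-13=10
pd*depth=13*10=130


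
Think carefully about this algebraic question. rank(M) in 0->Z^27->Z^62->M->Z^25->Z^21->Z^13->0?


Alt sum=0:
(-1)^0*27 + (-1)^1*62 + (-1)^2*? + (-1)^3*25 + (-1)^4*21 + (-1)^5*13=0
rank(M)=52


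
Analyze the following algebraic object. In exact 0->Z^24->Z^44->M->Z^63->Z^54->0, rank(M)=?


Alt sum=0:
(-1)^0*24 + (-1)^1*44 + (-1)^2*? + (-1)^3*63 + (-1)^4*54=0
rank(M)=29


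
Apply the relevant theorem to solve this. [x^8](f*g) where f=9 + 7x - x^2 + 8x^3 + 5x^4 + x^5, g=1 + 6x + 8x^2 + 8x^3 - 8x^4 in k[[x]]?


[x^8] = sum a_i*b_j, i+j=8
  5*-8=-40
  1*8=8
Sum=-32


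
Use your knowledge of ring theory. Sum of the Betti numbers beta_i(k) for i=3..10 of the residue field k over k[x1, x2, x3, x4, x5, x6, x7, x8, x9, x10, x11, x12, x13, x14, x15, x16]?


Koszul resolution: beta_i(k)=C(n,i), n=16
C(16,3)=560, C(16,4)=1820, C(16,5)=4368, C(16,6)=8008, C(16,7)=11440, C(16,8)=12870, C(16,9)=11440, C(16,10)=8008
Sum=58514


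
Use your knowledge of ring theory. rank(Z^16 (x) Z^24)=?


rank(M(x)N) = rank(M)*rank(N)
16*24 = 384


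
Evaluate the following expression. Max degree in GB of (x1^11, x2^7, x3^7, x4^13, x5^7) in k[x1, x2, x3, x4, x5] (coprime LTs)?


Pure powers, coprime LTs => already GB.
Degrees: 11, 7, 7, 13, 7
Max=13


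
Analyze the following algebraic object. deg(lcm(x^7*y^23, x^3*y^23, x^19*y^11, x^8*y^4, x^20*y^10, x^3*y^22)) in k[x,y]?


lcm = componentwise max:
x: max(7,3,19,8,20,3)=20
y: max(23,23,11,4,10,22)=23
Total=20+23=43


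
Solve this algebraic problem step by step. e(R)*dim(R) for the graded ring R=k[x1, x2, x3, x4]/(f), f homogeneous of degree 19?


e(R)=deg(f)=19, dim(R)=4-1=3
e*dim=19*3=57


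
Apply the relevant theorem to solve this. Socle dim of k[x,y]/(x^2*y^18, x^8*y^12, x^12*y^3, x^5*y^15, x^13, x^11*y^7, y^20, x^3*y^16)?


Socle = ann(m) = span of standard monomials u with x*u, y*u in I (staircase corners).
Minimal generators: x^13, x^12*y^3, x^11*y^7, x^8*y^12, x^5*y^15, x^3*y^16, x^2*y^18, y^20
Corners: xy^19, x^2y^17, x^4y^15, x^7y^14, x^10y^11, x^11y^6, x^12y^2
Socle dim=7


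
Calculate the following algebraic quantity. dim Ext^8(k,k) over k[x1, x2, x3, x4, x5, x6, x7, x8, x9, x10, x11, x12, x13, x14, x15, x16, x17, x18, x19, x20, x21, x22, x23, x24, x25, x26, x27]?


C(n,i)=C(27,8)=2220075


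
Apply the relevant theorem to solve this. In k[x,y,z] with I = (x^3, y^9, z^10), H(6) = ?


Need i<3, j<9, k<10 with i+j+k=6.
For each i, j ranges over max(0,6-i-9)..min(8,6-i):
  i=0: j in [0,6] -> 7
  i=1: j in [0,5] -> 6
  i=2: j in [0,4] -> 5
H(6) = 7+6+5 = 18


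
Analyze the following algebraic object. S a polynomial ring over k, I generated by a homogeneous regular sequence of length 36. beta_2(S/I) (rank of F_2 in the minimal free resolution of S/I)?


Regular sequence => Koszul complex is the minimal free resolution.
Syz_1 minimally generated by Koszul relations f_i*e_j - f_j*e_i (i<j): mu(Syz_1) = beta_2 = C(m,2) = m(m-1)/2
m=36
36*35/2 = 630


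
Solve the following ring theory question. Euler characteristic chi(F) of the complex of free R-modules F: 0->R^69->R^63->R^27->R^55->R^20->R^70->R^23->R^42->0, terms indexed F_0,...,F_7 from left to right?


chi = sum (-1)^i * rank:
(-1)^0*69=69
(-1)^1*63=-63
(-1)^2*27=27
(-1)^3*55=-55
(-1)^4*20=20
(-1)^5*70=-70
(-1)^6*23=23
(-1)^7*42=-42
chi=-91


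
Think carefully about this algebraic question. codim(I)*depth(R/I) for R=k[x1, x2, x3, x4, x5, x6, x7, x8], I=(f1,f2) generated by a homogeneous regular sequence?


codim=2, depth=dim(R/I)=8-2=6
Product=2*6=12


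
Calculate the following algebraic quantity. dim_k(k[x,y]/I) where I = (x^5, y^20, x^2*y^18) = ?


k[x,y]/I, I = (x^5, y^20, x^2*y^18)
Rect: 5x20=100. Corner: (5-2)x(20-18)=6.
dim = 100-6 = 94


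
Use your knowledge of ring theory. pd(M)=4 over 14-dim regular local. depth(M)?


pd+depth=depth(R)=14
depth=14-4=10


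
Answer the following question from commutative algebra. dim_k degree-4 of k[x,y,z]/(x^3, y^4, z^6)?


Need i<3, j<4, k<6 with i+j+k=4.
For each i, j ranges over max(0,4-i-5)..min(3,4-i):
  i=0: j in [0,3] -> 4
  i=1: j in [0,3] -> 4
  i=2: j in [0,2] -> 3
H(4) = 4+4+3 = 11


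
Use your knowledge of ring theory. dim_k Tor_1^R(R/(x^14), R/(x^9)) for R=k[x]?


Tor_1(R/I,R/J)=(I cap J)/IJ=(x^14)/(x^23)
dim=23-14=min(14,9)=9


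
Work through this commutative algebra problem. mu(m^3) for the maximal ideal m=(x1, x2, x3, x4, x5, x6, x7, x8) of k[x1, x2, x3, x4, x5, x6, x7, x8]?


Graded Nakayama: mu(m^d) = dim_k (m^d/m^(d+1)) = #degree-3 monomials in 8 vars
C(n+d-1,d)=C(10,3)=120


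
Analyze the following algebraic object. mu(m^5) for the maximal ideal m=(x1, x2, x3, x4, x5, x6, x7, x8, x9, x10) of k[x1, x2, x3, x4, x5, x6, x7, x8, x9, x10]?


Graded Nakayama: mu(m^d) = dim_k (m^d/m^(d+1)) = #degree-5 monomials in 10 vars
C(n+d-1,d)=C(14,5)=2002


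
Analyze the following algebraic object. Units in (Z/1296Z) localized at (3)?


Local ring = Z/81Z.
phi(81) = 3^3*(3-1) = 54


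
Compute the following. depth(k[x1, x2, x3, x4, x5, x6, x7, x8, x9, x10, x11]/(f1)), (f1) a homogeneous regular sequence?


depth(R)=11
depth(R/I)=11-1=10


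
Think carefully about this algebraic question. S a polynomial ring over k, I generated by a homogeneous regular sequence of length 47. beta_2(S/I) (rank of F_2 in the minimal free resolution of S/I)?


Regular sequence => Koszul complex is the minimal free resolution.
Syz_1 minimally generated by Koszul relations f_i*e_j - f_j*e_i (i<j): mu(Syz_1) = beta_2 = C(m,2) = m(m-1)/2
m=47
47*46/2 = 1081


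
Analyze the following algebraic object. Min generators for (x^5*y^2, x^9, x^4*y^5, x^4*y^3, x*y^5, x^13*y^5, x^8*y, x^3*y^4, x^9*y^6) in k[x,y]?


Remove redundant (divisible by others).
x^9*y^6 redundant.
x^4*y^5 redundant.
x^13*y^5 redundant.
Min: x^9, x^8*y, x^5*y^2, x^4*y^3, x^3*y^4, x*y^5
Count=6


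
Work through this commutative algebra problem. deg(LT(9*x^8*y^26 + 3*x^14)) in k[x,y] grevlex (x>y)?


LT: 9*x^8*y^26
deg_x=8, deg_y=26
Total=8+26=34


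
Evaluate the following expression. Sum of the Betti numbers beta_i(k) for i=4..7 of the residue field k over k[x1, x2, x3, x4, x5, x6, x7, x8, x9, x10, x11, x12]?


Koszul resolution: beta_i(k)=C(n,i), n=12
C(12,4)=495, C(12,5)=792, C(12,6)=924, C(12,7)=792
Sum=3003


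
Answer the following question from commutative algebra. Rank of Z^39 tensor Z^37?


rank(M(x)N) = rank(M)*rank(N)
39*37 = 1443


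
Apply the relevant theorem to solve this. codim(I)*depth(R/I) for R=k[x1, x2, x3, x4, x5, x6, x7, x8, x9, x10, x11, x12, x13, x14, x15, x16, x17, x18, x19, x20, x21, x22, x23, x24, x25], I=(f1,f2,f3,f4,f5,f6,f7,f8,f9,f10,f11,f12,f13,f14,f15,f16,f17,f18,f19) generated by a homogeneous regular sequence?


codim=19, depth=dim(R/I)=25-19=6
Product=19*6=114


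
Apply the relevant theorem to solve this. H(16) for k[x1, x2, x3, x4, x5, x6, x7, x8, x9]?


C(d+n-1,n-1)=C(24,8)=735471


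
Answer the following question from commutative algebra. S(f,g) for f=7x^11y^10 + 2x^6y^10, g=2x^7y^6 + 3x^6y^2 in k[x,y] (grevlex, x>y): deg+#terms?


LT(f)=7x^11y^10, LT(g)=2x^7y^6
lcm(LM)=x^11y^10
S(f,g) (scaled by 14 to clear denominators) = 2*f - 7x^4y^4*g = -21x^10y^6 + 4x^6y^10
2 terms, deg 16.
16+2=18


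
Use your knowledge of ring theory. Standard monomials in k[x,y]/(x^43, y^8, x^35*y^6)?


k[x,y]/I, I = (x^43, y^8, x^35*y^6)
Rect: 43x8=344. Corner: (43-35)x(8-6)=16.
dim = 344-16 = 328


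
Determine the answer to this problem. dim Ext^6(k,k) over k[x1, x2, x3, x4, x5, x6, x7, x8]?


C(n,i)=C(8,6)=28


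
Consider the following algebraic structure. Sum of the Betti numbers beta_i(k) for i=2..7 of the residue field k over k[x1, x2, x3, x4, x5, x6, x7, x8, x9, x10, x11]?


Koszul resolution: beta_i(k)=C(n,i), n=11
C(11,2)=55, C(11,3)=165, C(11,4)=330, C(11,5)=462, C(11,6)=462, C(11,7)=330
Sum=1804


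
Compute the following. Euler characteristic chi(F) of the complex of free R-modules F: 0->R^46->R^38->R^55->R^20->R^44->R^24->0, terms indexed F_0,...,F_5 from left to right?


chi = sum (-1)^i * rank:
(-1)^0*46=46
(-1)^1*38=-38
(-1)^2*55=55
(-1)^3*20=-20
(-1)^4*44=44
(-1)^5*24=-24
chi=63
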